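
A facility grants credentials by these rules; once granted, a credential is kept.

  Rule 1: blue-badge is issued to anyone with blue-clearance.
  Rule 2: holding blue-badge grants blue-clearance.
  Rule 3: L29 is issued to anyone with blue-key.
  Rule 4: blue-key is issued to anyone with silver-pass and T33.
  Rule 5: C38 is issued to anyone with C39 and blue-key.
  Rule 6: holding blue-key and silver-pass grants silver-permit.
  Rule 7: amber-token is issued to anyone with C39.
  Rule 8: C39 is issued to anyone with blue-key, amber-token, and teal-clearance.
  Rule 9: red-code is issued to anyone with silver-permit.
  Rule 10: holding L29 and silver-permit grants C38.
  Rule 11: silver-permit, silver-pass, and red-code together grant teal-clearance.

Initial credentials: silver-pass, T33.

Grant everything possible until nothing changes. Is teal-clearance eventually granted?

Holding silver-pass and T33 grants blue-key (Rule 4).
Holding blue-key and silver-pass grants silver-permit (Rule 6).
Holding silver-permit grants red-code (Rule 9).
Holding silver-permit, silver-pass, and red-code grants teal-clearance (Rule 11).

Yes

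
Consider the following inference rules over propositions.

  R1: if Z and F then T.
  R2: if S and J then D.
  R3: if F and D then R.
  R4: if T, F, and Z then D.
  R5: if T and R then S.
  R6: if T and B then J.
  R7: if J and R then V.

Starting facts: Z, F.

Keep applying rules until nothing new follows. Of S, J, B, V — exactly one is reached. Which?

From Z and F, R1 gives T.
From T, F, and Z, R4 gives D.
From F and D, R3 gives R.
From T and R, R5 gives S.
V would need J and R (R7), but J is never established. No rule produces B, and it is not given. J would need T and B (R6), but B is never established.

S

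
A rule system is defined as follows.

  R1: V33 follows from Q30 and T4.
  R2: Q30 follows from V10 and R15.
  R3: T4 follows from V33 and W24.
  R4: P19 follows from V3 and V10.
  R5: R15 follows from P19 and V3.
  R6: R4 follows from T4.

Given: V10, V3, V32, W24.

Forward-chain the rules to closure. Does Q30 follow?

Yes

V3 and V10 hold, so P19 follows (R4).
From P19 and V3, R5 gives R15.
V10 and R15 hold, so Q30 follows (R2).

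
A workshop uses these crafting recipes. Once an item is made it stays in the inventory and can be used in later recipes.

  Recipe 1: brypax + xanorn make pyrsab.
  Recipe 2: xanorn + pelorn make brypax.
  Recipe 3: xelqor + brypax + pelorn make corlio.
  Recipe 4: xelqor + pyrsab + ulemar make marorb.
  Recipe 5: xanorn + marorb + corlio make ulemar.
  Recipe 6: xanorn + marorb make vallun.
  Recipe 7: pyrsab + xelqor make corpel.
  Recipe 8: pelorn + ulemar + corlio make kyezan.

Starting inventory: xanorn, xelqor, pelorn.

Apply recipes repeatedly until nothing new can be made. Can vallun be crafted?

No

vallun would need xanorn and marorb (Recipe 6), but marorb is never obtained.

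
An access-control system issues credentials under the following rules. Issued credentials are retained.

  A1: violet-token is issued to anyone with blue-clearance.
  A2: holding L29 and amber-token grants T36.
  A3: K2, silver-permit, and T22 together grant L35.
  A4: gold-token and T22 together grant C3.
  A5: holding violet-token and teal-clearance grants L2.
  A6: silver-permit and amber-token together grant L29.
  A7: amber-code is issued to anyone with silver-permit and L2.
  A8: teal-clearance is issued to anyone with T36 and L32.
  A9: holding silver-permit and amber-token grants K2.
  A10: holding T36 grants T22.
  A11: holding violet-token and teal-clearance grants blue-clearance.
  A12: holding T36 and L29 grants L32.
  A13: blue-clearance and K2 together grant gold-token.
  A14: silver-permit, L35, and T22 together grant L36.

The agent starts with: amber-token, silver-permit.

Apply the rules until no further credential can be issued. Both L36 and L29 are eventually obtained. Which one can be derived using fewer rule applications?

L29

L29: Holding silver-permit and amber-token grants L29 (A6). [1 rule application]
L36: Holding silver-permit and amber-token grants K2 (A9). Holding silver-permit and amber-token grants L29 (A6). Holding L29 and amber-token grants T36 (A2). Holding T36 grants T22 (A10). Holding K2, silver-permit, and T22 grants L35 (A3). Holding silver-permit, L35, and T22 grants L36 (A14). [6 rule applications]
L29 needs fewer.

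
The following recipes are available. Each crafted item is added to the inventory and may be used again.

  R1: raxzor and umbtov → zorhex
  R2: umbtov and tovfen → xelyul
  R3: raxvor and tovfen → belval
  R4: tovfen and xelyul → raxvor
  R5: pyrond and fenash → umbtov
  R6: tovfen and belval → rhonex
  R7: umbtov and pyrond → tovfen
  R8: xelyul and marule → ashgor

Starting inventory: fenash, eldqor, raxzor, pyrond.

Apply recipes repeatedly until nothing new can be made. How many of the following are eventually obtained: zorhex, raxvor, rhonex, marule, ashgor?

pyrond and fenash → umbtov (R5).
Using R7, umbtov and pyrond make tovfen.
raxzor and umbtov → zorhex (R1).
Using R2, umbtov and tovfen make xelyul.
tovfen and xelyul → raxvor (R4).
Using R3, raxvor and tovfen make belval.
Using R6, tovfen and belval make rhonex.
zorhex: reached.
raxvor: reached.
rhonex: reached.
No rule produces marule, and it is not given.
ashgor would need xelyul and marule (R8), but marule is never obtained.
Reached: zorhex, raxvor, and rhonex — 3 of the 5.

3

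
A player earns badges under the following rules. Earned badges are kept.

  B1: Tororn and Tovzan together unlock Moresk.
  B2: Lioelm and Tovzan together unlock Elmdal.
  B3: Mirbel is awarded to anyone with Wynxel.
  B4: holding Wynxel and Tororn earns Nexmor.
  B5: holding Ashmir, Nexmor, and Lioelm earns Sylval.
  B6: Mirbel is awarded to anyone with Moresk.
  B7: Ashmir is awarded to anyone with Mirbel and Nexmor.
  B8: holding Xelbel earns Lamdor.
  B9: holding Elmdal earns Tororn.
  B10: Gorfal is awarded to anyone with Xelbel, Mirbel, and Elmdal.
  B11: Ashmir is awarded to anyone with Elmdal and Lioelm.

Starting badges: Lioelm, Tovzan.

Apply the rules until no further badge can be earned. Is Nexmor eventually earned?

No

Nexmor would need Wynxel and Tororn (B4), but Wynxel is never earned.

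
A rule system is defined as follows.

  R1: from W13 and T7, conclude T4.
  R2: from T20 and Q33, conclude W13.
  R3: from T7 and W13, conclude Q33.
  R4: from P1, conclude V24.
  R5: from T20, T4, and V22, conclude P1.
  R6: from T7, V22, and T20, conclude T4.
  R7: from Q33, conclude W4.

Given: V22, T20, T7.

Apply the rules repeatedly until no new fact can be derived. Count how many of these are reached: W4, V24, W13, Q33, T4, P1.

T7, V22, and T20 hold, so T4 follows (R6).
T20, T4, and V22 hold, so P1 follows (R5).
P1 holds, so V24 follows (R4).
W4 would need Q33 (R7), but Q33 is never established.
V24: reached.
W13 would need T20 and Q33 (R2), but Q33 is never established.
Q33 would need T7 and W13 (R3), but W13 is never established.
T4: reached.
P1: reached.
Reached: V24, T4, and P1 — 3 of the 6.

3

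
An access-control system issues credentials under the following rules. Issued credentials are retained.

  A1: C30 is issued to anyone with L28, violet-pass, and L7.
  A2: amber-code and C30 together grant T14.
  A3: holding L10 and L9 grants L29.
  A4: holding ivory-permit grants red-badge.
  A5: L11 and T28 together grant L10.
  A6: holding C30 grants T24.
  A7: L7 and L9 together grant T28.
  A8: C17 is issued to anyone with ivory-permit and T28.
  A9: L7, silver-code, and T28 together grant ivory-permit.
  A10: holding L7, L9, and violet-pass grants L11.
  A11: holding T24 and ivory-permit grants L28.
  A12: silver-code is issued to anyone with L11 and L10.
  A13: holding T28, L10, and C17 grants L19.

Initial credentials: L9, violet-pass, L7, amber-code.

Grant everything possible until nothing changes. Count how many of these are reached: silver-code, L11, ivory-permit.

Holding L7 and L9 grants T28 (A7).
Holding L7, L9, and violet-pass grants L11 (A10).
Holding L11 and T28 grants L10 (A5).
Holding L11 and L10 grants silver-code (A12).
Holding L7, silver-code, and T28 grants ivory-permit (A9).
silver-code: reached.
L11: reached.
ivory-permit: reached.
All 3 are reached.

3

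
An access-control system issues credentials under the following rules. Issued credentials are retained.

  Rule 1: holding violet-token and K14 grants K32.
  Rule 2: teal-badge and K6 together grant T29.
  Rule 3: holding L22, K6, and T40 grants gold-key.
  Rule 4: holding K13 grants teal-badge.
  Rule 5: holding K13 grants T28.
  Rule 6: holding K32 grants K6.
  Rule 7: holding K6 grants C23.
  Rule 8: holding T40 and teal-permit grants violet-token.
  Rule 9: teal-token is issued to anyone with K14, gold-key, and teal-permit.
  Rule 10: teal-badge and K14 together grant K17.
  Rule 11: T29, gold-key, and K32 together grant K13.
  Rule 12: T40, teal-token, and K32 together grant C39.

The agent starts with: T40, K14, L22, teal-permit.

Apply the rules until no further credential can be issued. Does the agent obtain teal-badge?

No

teal-badge would need K13 (Rule 4), but K13 is never granted.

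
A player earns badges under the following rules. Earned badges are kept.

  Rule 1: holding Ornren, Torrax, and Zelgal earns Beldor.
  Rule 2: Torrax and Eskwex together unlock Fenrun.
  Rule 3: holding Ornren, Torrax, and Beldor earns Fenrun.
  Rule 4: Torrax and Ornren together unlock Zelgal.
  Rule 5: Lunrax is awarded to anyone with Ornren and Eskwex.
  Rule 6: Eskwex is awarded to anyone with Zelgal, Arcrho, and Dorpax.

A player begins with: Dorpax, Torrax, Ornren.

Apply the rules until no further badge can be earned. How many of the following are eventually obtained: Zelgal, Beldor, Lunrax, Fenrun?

With Torrax and Ornren, Zelgal is earned (Rule 4).
With Ornren, Torrax, and Zelgal, Beldor is earned (Rule 1).
With Ornren, Torrax, and Beldor, Fenrun is earned (Rule 3).
Zelgal: reached.
Beldor: reached.
Lunrax would need Ornren and Eskwex (Rule 5), but Eskwex is never earned.
Fenrun: reached.
Reached: Zelgal, Beldor, and Fenrun — 3 of the 4.

3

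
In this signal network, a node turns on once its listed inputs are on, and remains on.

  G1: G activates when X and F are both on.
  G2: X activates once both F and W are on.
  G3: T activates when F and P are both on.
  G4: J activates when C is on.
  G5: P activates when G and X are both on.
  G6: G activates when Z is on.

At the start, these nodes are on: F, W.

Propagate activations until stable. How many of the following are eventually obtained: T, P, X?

3

F and W are on, so X activates (G2).
G1: X and F on → G on.
G5: G and X on → P on.
G3: F and P on → T on.
T: reached.
P: reached.
X: reached.
All 3 are reached.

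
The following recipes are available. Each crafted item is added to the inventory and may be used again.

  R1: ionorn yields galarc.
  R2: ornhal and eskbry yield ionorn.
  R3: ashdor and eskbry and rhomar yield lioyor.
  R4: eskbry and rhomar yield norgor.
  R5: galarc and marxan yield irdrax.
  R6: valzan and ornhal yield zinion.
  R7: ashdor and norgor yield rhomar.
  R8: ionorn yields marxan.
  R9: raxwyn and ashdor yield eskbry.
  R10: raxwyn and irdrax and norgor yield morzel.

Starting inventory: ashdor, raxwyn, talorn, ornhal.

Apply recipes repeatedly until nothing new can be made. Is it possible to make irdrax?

Using R9, raxwyn and ashdor make eskbry.
Using R2, ornhal and eskbry make ionorn.
Using R8, ionorn makes marxan.
Using R1, ionorn makes galarc.
galarc and marxan → irdrax (R5).

Yes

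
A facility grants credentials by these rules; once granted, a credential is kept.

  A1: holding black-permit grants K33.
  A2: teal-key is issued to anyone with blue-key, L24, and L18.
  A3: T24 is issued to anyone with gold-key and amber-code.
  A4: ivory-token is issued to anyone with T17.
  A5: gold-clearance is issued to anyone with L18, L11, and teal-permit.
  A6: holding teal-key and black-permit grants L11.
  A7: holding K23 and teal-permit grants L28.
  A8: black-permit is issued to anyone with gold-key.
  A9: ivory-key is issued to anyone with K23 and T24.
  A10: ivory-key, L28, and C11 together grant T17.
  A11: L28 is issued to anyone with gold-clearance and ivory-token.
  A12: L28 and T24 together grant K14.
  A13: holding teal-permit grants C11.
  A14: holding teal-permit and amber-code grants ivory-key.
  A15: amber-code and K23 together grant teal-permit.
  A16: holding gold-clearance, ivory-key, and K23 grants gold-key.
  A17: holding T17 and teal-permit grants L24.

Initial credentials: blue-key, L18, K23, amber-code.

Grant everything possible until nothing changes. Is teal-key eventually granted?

Yes

Holding amber-code and K23 grants teal-permit (A15).
Holding K23 and teal-permit grants L28 (A7).
Holding teal-permit grants C11 (A13).
Holding teal-permit and amber-code grants ivory-key (A14).
Holding ivory-key, L28, and C11 grants T17 (A10).
Holding T17 and teal-permit grants L24 (A17).
Holding blue-key, L24, and L18 grants teal-key (A2).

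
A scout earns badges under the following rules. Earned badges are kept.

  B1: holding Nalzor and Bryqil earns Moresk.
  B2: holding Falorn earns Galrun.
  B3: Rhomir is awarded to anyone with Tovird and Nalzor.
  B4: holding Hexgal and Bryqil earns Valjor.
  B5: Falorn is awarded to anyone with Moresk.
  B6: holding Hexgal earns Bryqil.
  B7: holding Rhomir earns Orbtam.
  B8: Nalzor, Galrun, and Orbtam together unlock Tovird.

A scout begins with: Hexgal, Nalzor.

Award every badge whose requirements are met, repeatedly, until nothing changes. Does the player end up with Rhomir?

No

Rhomir would need Tovird and Nalzor (B3), but Tovird is never earned.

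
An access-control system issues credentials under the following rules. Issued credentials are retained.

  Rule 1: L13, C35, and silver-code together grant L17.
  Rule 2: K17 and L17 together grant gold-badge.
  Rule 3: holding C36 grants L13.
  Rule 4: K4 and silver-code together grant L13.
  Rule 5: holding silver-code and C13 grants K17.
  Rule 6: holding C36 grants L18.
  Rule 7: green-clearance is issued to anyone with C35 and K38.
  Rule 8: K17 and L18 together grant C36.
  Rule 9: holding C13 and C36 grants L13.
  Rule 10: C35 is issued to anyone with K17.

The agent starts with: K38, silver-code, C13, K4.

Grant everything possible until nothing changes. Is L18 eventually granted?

L18 would need C36 (Rule 6), but C36 is never granted.

No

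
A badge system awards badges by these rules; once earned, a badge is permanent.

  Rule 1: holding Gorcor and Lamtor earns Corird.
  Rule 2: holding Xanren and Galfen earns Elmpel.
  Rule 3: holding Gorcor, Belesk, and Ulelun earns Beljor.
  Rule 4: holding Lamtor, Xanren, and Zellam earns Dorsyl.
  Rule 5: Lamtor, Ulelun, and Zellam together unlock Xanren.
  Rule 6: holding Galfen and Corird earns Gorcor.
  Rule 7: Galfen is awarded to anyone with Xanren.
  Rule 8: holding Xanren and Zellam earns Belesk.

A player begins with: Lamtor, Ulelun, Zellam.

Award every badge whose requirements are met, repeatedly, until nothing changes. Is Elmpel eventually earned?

Yes

With Lamtor, Ulelun, and Zellam, Xanren is earned (Rule 5).
With Xanren, Galfen is earned (Rule 7).
With Xanren and Galfen, Elmpel is earned (Rule 2).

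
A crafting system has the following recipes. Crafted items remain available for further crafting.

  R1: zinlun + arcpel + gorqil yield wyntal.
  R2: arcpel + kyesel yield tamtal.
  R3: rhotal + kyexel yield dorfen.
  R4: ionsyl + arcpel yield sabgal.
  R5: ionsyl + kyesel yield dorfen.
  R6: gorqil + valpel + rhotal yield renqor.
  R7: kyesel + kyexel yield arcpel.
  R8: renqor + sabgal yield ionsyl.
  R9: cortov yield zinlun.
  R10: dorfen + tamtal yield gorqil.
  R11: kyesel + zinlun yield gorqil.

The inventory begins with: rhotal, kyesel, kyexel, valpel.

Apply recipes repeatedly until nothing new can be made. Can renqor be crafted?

Using R7, kyesel and kyexel make arcpel.
Using R3, rhotal and kyexel make dorfen.
arcpel + kyesel → tamtal (R2).
dorfen + tamtal → gorqil (R10).
gorqil + valpel + rhotal → renqor (R6).

Yes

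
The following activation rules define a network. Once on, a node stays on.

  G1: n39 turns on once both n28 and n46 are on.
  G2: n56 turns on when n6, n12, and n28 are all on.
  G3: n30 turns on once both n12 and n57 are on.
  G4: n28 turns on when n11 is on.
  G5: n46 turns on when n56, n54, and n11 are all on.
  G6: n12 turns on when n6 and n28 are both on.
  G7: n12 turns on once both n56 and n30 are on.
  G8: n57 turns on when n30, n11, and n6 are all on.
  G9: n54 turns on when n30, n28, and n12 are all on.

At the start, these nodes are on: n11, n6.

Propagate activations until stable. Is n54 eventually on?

n54 would need n30, n28, and n12 (G9), but n30 never turns on.

No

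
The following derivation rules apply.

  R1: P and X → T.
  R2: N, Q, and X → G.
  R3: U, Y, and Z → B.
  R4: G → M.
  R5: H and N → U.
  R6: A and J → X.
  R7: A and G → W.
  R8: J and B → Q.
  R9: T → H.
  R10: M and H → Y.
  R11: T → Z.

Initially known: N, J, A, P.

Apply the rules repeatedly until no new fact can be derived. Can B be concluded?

B would need U, Y, and Z (R3), but Y is never established.

No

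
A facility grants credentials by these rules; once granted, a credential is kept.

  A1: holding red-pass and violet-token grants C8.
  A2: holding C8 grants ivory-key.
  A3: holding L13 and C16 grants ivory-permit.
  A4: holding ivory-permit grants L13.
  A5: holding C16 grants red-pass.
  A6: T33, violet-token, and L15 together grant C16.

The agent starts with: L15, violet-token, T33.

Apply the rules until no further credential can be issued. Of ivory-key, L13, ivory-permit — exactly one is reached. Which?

ivory-key

Holding T33, violet-token, and L15 grants C16 (A6).
Holding C16 grants red-pass (A5).
Holding red-pass and violet-token grants C8 (A1).
Holding C8 grants ivory-key (A2).
ivory-permit would need L13 and C16 (A3), but L13 is never granted. L13 would need ivory-permit (A4), but ivory-permit is never granted.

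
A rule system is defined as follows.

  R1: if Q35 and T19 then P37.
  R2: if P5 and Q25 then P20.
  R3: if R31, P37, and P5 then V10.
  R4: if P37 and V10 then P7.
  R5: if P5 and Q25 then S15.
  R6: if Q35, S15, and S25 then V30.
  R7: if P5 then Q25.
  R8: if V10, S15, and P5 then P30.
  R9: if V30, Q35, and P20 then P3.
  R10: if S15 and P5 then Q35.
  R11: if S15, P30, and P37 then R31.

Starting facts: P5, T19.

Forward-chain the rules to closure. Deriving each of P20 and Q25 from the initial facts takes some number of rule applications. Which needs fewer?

Q25: P5 holds, so Q25 follows (R7). [1 rule application]
P20: P5 holds, so Q25 follows (R7). From P5 and Q25, R2 gives P20. [2 rule applications]
Q25 needs fewer.

Q25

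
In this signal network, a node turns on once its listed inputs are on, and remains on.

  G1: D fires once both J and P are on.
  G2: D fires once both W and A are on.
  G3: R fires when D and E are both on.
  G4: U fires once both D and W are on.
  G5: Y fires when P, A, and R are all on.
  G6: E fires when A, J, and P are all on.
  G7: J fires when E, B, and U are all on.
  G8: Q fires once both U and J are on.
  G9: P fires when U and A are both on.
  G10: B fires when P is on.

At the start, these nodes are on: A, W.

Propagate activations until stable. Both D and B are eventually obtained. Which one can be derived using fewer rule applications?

D: W and A are on, so D fires (G2). [1 rule application]
B: W and A are on, so D fires (G2). G4: D and W on → U on. G9: U and A on → P on. P is on, so B fires (G10). [4 rule applications]
D needs fewer.

D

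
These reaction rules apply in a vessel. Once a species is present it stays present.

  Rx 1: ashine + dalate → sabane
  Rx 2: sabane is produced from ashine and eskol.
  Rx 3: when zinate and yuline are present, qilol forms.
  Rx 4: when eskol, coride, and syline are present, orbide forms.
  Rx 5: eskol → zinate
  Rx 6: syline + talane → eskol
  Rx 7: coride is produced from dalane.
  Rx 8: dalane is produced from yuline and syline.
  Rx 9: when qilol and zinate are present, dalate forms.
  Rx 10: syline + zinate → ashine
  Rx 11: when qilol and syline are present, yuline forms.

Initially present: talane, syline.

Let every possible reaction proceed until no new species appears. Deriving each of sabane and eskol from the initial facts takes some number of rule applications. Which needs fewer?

eskol

eskol: syline and talane present → eskol forms (Rx 6). [1 rule application]
sabane: syline and talane present → eskol forms (Rx 6). eskol present → zinate forms (Rx 5). syline and zinate present → ashine forms (Rx 10). ashine and eskol present → sabane forms (Rx 2). [4 rule applications]
eskol needs fewer.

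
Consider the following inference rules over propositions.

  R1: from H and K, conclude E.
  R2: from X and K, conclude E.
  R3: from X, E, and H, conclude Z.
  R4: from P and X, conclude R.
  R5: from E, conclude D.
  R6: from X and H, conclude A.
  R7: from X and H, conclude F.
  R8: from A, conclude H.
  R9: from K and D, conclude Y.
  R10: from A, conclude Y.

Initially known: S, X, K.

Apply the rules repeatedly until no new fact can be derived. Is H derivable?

H would need A (R8), but A is never established.

No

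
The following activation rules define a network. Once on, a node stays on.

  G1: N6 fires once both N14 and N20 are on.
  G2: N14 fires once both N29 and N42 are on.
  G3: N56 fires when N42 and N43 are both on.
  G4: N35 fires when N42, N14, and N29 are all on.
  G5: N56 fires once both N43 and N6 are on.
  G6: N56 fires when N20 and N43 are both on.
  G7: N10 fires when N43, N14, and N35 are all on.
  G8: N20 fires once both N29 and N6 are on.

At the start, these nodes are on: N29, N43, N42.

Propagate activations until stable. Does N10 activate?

G2: N29 and N42 on → N14 on.
N42, N14, and N29 are on, so N35 fires (G4).
N43, N14, and N35 are on, so N10 fires (G7).

Yes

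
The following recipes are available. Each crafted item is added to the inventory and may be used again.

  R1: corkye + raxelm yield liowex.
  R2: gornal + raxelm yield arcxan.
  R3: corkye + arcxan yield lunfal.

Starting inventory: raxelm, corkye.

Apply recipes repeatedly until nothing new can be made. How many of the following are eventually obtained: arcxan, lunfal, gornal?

0

arcxan would need gornal and raxelm (R2), but gornal is never obtained.
lunfal would need corkye and arcxan (R3), but arcxan is never obtained.
No rule produces gornal, and it is not given.
None of the 3 are reached.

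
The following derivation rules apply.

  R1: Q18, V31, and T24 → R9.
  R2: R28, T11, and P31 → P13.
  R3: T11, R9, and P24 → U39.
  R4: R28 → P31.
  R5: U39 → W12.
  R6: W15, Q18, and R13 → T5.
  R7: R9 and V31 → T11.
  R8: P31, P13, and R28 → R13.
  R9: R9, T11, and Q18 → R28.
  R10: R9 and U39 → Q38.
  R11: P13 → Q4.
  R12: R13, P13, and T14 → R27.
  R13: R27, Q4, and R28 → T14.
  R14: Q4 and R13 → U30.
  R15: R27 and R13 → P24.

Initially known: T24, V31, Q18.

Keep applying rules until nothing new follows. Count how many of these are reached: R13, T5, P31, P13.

Q18, V31, and T24 hold, so R9 follows (R1).
From R9 and V31, R7 gives T11.
From R9, T11, and Q18, R9 gives R28.
From R28, R4 gives P31.
R28, T11, and P31 hold, so P13 follows (R2).
From P31, P13, and R28, R8 gives R13.
R13: reached.
T5 would need W15, Q18, and R13 (R6), but W15 is never established.
P31: reached.
P13: reached.
Reached: R13, P31, and P13 — 3 of the 4.

3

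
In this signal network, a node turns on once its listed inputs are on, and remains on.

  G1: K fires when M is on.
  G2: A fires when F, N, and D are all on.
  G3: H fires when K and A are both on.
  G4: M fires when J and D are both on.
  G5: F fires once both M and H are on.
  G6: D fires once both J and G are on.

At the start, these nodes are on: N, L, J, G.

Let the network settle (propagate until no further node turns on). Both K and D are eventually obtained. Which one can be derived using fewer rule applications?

D

D: J and G are on, so D fires (G6). [1 rule application]
K: G6: J and G on → D on. G4: J and D on → M on. M is on, so K fires (G1). [3 rule applications]
D needs fewer.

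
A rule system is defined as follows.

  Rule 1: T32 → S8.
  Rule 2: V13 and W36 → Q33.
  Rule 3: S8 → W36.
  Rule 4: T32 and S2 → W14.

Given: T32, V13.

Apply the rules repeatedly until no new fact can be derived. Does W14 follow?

No

W14 would need T32 and S2 (Rule 4), but S2 is never established.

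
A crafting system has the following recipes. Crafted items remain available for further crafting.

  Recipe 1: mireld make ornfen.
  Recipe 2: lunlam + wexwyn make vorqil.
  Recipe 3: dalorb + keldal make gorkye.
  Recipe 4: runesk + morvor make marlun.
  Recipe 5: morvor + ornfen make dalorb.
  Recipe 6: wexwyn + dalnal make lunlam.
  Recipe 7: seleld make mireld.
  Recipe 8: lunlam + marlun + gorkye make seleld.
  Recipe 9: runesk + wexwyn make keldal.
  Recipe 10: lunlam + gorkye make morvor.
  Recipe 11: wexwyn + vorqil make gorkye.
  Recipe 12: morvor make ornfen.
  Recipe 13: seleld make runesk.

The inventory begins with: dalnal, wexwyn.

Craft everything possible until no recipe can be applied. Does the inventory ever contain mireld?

No

mireld would need seleld (Recipe 7), but seleld is never obtained.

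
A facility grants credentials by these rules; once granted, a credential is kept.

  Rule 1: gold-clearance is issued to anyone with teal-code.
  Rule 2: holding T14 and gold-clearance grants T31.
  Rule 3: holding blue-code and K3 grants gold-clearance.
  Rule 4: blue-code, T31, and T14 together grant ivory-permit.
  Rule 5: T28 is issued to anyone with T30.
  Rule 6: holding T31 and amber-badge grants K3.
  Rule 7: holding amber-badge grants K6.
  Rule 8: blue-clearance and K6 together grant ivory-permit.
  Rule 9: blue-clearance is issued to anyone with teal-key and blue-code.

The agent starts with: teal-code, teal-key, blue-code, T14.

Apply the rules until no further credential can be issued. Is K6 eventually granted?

No

K6 would need amber-badge (Rule 7), but amber-badge is never granted.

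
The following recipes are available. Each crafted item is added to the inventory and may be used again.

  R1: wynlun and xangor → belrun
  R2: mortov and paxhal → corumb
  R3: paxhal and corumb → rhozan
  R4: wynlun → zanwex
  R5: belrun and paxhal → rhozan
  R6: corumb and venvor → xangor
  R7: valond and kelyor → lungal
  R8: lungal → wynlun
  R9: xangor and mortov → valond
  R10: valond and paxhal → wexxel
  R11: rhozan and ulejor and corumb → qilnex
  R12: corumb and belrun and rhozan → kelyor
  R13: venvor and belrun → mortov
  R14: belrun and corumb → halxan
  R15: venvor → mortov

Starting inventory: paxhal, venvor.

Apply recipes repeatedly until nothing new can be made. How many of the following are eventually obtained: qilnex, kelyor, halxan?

qilnex would need rhozan, ulejor, and corumb (R11), but ulejor is never obtained.
kelyor would need corumb, belrun, and rhozan (R12), but belrun is never obtained.
halxan would need belrun and corumb (R14), but belrun is never obtained.
None of the 3 are reached.

0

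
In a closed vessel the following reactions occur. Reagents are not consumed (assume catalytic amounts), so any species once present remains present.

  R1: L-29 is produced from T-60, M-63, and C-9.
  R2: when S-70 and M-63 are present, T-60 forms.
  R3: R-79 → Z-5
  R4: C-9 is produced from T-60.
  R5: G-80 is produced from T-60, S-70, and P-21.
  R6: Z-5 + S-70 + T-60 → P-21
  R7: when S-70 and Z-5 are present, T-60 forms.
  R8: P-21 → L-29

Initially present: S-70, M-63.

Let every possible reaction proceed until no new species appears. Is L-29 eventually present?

S-70 and M-63 present → T-60 forms (R2).
T-60 present → C-9 forms (R4).
T-60, M-63, and C-9 present → L-29 forms (R1).

Yes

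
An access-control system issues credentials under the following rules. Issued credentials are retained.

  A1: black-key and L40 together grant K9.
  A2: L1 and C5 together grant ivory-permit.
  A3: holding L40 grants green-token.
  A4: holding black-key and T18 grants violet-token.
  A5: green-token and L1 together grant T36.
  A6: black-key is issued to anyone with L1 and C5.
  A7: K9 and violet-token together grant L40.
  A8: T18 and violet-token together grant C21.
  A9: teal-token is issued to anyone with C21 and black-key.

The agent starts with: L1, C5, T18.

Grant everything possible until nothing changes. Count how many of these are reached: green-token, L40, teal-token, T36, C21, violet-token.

3

Holding L1 and C5 grants black-key (A6).
Holding black-key and T18 grants violet-token (A4).
Holding T18 and violet-token grants C21 (A8).
Holding C21 and black-key grants teal-token (A9).
green-token would need L40 (A3), but L40 is never granted.
L40 would need K9 and violet-token (A7), but K9 is never granted.
teal-token: reached.
T36 would need green-token and L1 (A5), but green-token is never granted.
C21: reached.
violet-token: reached.
Reached: teal-token, C21, and violet-token — 3 of the 6.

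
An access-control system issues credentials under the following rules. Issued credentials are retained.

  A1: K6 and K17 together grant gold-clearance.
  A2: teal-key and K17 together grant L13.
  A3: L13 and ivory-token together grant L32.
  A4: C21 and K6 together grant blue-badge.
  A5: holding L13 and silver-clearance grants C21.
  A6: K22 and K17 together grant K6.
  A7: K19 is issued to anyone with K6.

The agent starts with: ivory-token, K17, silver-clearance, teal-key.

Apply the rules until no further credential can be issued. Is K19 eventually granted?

K19 would need K6 (A7), but K6 is never granted.

No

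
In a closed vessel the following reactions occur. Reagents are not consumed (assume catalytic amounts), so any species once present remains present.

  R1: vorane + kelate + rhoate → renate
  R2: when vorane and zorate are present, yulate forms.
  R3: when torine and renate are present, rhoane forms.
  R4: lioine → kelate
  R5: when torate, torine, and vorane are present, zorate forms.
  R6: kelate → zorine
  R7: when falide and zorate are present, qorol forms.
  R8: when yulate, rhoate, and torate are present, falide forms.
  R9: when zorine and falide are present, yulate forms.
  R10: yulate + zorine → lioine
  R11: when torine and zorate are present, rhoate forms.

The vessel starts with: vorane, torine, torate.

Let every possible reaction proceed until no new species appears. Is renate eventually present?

No

renate would need vorane, kelate, and rhoate (R1), but kelate never forms.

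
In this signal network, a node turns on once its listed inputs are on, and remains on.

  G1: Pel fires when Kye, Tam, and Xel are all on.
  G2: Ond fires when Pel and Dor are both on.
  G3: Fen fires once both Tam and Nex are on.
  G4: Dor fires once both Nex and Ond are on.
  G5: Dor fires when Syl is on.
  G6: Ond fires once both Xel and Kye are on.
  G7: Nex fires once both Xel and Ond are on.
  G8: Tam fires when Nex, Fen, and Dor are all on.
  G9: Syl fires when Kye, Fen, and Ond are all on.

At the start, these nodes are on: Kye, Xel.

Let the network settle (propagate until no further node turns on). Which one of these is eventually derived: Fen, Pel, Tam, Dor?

G6: Xel and Kye on → Ond on.
Xel and Ond are on, so Nex fires (G7).
Nex and Ond are on, so Dor fires (G4).
Pel would need Kye, Tam, and Xel (G1), but Tam never turns on. Tam would need Nex, Fen, and Dor (G8), but Fen never turns on. Fen would need Tam and Nex (G3), but Tam never turns on.

Dor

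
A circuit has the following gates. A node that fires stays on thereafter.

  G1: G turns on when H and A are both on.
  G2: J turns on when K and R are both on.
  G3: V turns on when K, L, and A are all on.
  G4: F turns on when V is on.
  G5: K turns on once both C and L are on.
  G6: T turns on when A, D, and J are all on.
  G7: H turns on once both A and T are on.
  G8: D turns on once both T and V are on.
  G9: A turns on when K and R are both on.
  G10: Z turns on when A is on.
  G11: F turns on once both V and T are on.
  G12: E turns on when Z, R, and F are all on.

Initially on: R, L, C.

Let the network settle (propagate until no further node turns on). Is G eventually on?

No

G would need H and A (G1), but H never turns on.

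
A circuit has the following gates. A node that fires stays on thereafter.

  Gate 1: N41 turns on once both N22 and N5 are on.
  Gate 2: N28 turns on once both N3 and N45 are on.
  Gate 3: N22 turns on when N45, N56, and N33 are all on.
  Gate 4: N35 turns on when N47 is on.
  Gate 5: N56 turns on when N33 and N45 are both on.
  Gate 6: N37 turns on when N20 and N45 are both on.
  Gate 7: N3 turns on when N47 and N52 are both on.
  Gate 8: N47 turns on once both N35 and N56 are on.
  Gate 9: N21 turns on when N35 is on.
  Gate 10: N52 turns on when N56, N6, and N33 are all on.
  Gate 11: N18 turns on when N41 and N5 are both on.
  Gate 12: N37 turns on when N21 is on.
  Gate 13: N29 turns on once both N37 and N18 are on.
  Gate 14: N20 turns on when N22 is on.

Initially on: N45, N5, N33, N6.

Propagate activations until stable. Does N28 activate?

No

N28 would need N3 and N45 (Gate 2), but N3 never turns on.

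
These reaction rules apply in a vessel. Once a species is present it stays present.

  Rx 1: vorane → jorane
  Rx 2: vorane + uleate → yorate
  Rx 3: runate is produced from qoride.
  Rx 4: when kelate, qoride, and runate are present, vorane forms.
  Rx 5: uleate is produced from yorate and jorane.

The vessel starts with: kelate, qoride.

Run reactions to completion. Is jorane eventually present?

qoride present → runate forms (Rx 3).
kelate, qoride, and runate present → vorane forms (Rx 4).
vorane present → jorane forms (Rx 1).

Yes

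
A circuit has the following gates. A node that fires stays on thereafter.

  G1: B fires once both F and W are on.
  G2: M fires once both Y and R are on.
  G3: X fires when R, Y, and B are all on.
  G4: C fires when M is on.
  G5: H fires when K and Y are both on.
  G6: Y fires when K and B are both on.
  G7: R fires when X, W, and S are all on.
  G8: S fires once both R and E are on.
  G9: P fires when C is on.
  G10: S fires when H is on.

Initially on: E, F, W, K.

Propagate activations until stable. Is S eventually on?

G1: F and W on → B on.
K and B are on, so Y fires (G6).
G5: K and Y on → H on.
G10: H on → S on.

Yes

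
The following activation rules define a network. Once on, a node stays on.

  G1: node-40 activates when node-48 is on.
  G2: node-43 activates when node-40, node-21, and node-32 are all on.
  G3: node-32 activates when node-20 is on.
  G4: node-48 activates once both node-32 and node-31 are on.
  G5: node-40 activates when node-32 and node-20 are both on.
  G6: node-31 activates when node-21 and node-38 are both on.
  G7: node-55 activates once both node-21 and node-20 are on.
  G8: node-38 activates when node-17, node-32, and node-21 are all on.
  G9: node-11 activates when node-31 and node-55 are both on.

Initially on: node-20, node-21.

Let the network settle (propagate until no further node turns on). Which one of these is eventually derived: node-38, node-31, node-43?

node-43

node-20 is on, so node-32 activates (G3).
node-32 and node-20 are on, so node-40 activates (G5).
node-40, node-21, and node-32 are on, so node-43 activates (G2).
node-38 would need node-17, node-32, and node-21 (G8), but node-17 never turns on. node-31 would need node-21 and node-38 (G6), but node-38 never turns on.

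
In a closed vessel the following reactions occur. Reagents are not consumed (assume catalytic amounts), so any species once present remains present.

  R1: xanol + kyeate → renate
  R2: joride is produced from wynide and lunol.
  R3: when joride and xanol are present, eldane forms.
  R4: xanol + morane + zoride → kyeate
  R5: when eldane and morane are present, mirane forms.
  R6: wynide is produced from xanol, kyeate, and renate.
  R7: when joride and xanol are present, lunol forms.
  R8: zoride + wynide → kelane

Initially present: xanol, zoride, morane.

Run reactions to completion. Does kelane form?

Yes

xanol, morane, and zoride present → kyeate forms (R4).
xanol and kyeate present → renate forms (R1).
xanol, kyeate, and renate present → wynide forms (R6).
zoride and wynide present → kelane forms (R8).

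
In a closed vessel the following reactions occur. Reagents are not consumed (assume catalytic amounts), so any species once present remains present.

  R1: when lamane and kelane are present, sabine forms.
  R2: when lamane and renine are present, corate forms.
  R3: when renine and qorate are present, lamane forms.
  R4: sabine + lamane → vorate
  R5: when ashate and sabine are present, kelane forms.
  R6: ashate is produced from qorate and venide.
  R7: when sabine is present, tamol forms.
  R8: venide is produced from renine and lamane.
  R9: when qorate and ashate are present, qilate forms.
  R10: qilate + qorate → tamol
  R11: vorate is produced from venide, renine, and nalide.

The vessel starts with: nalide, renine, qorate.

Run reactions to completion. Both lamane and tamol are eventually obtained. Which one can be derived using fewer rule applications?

lamane

lamane: renine and qorate present → lamane forms (R3). [1 rule application]
tamol: renine and qorate present → lamane forms (R3). renine and lamane present → venide forms (R8). qorate and venide present → ashate forms (R6). qorate and ashate present → qilate forms (R9). qilate and qorate present → tamol forms (R10). [5 rule applications]
lamane needs fewer.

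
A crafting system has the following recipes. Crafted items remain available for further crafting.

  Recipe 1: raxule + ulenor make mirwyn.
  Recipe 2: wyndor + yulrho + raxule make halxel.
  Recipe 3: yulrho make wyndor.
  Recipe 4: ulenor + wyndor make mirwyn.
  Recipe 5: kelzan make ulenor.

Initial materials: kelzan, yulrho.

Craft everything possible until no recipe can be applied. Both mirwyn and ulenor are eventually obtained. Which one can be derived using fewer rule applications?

ulenor: Using Recipe 5, kelzan makes ulenor. [1 rule application]
mirwyn: Using Recipe 5, kelzan makes ulenor. Using Recipe 3, yulrho makes wyndor. Using Recipe 4, ulenor and wyndor make mirwyn. [3 rule applications]
ulenor needs fewer.

ulenor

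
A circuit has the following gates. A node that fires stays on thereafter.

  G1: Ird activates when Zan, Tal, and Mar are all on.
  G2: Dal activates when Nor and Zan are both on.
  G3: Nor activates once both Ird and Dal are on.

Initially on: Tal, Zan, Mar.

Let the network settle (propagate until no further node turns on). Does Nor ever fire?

No

Nor would need Ird and Dal (G3), but Dal never turns on.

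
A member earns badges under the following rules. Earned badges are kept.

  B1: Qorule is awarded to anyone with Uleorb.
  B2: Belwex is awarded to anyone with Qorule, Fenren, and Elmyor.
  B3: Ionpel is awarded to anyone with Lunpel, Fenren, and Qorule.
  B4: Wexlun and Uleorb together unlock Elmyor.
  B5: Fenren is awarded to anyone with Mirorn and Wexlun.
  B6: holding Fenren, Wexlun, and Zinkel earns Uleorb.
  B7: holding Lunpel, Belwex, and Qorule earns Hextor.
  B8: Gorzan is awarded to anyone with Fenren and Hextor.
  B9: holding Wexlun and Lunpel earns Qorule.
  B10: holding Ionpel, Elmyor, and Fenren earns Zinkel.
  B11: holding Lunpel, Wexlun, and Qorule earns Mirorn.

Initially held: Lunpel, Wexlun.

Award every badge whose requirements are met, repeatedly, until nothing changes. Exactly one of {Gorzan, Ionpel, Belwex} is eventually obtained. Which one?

With Wexlun and Lunpel, Qorule is earned (B9).
With Lunpel, Wexlun, and Qorule, Mirorn is earned (B11).
With Mirorn and Wexlun, Fenren is earned (B5).
With Lunpel, Fenren, and Qorule, Ionpel is earned (B3).
Gorzan would need Fenren and Hextor (B8), but Hextor is never earned. Belwex would need Qorule, Fenren, and Elmyor (B2), but Elmyor is never earned.

Ionpel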